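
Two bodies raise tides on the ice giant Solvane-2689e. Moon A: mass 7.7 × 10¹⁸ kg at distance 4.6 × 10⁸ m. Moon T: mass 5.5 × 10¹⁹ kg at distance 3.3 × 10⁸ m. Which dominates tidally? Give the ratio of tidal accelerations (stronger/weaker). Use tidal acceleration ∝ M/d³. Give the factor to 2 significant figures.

Moon T, by a factor of ≈ 19

Tidal acceleration ∝ M/d³, so compare M/d³ for each.
Moon A: (7.7 × 10¹⁸) / (4.6 × 10⁸)³ = 7.911 × 10⁻⁸
Moon T: (5.5 × 10¹⁹) / (3.3 × 10⁸)³ = 1.530 × 10⁻⁶
Ratio (larger/smaller) = 19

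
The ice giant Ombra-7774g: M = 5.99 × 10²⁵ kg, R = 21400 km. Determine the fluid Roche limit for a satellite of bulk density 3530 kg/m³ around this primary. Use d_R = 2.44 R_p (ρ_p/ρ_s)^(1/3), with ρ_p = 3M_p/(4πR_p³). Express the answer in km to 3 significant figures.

38900 km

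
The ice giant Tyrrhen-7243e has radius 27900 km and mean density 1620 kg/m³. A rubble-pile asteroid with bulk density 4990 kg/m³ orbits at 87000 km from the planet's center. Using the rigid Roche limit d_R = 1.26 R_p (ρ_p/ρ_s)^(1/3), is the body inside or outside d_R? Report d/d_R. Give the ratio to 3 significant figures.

d_R = 1.26 × (27900 km) × (1620/4990)^(1/3) = 24160 km
d/d_R = (87000) / (24160) = 3.60
Since d/d_R > 1, the body is outside the Roche limit.

outside; d/d_R ≈ 3.60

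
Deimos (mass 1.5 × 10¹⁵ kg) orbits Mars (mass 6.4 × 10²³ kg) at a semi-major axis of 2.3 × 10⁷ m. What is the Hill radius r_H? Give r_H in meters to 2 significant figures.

2.1 × 10⁴ m

r_H ≈ a (m/3M)^(1/3)
    = (2.3 × 10⁷) × (1.5 × 10¹⁵ / (3 × 6.4 × 10²³))^(1/3)
    = 2.1 × 10⁴ m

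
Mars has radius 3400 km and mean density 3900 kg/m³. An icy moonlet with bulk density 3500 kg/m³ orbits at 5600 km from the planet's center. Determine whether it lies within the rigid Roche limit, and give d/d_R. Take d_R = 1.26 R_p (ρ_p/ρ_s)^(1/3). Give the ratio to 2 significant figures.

outside; d/d_R ≈ 1.3

d_R = 1.26 × (3400 km) × (3900/3500)^(1/3) = 4441 km
d/d_R = (5600) / (4441) = 1.3
Since d/d_R > 1, the body is outside the Roche limit.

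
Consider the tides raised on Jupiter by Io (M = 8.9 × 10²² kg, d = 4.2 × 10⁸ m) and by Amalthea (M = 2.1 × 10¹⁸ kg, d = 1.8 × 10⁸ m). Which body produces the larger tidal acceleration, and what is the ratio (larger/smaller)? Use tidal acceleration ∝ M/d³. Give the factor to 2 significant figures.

Io, by a factor of ≈ 3300

Tidal stretch scales as M/d³; compute that for each body.
Io: (8.9 × 10²²) / (4.2 × 10⁸)³ = 1.201 × 10⁻³
Amalthea: (2.1 × 10¹⁸) / (1.8 × 10⁸)³ = 3.601 × 10⁻⁷
Ratio (larger/smaller) = 3300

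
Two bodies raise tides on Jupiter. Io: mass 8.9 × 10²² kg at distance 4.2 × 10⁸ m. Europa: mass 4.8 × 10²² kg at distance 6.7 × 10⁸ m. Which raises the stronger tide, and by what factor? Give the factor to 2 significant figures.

Io, by a factor of ≈ 7.5

Compare M/d³ for the two perturbers:
Io: (8.9 × 10²²) / (4.2 × 10⁸)³ = 1.201 × 10⁻³
Europa: (4.8 × 10²²) / (6.7 × 10⁸)³ = 1.596 × 10⁻⁴
Ratio (larger/smaller) = 7.5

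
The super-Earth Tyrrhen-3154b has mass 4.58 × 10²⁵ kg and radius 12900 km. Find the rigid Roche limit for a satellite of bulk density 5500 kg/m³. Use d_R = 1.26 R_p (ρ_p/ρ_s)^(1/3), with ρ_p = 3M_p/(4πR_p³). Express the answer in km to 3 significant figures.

ρ_p = 3M_p/(4πR_p³) = 3 × (4.58 × 10²⁵) / (4π × (1.29 × 10⁷ m)³) = 5090 kg/m³
d_R = 1.26 × 12900 km × (5090/5500)^(1/3)
    = 15800 km

15800 km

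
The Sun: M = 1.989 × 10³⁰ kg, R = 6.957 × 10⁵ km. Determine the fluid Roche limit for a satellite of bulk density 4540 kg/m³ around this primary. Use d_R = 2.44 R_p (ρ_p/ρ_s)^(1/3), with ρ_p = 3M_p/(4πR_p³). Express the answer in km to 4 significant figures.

ρ_p = 3M_p/(4πR_p³) = 3 × (1.989 × 10³⁰) / (4π × (6.957 × 10⁸ m)³) = 1410 kg/m³
d_R = 2.44 × 6.957 × 10⁵ km × (1410/4540)^(1/3)
    = 1.150 × 10⁶ km

1.150 × 10⁶ km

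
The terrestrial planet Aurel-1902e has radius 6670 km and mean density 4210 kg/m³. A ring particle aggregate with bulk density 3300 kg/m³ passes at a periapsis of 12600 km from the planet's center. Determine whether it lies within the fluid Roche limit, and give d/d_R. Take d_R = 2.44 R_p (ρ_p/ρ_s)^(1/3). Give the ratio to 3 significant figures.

inside; d/d_R ≈ 0.714

d_R = 2.44 × (6670 km) × (4210/3300)^(1/3) = 17650 km
d/d_R = (12600) / (17650) = 0.714
Since d/d_R < 1, the body is inside the Roche limit.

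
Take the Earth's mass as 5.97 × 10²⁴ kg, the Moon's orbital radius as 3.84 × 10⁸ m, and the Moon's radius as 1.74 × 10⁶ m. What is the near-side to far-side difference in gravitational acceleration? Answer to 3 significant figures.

Δa = 4GMr/d³
   = 4 × (6.674 × 10⁻¹¹) × (5.97 × 10²⁴) × (1.74 × 10⁶) / (3.84 × 10⁸)³
   = 4.90 × 10⁻⁵ m/s²

4.90 × 10⁻⁵ m/s²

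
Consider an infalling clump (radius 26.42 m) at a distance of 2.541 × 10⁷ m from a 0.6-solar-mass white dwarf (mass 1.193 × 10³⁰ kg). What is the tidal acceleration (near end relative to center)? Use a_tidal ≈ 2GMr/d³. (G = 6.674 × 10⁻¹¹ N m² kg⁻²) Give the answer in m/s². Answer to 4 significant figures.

Differencing GM/(d−r)² and GM/d² to first order in r/d gives 2GMr/d³.
Δa = 2GMr/d³
   = 2 × (6.674 × 10⁻¹¹) × (1.193 × 10³⁰) × (26.42) / (2.541 × 10⁷)³
   = 2.564 × 10⁻¹ m/s²

2.564 × 10⁻¹ m/s²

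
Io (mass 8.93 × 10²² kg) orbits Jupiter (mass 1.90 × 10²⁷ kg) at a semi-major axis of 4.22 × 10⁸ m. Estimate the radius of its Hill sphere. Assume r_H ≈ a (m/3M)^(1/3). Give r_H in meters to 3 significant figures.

1.06 × 10⁷ m

r_H ≈ a (m/3M)^(1/3)
    = (4.22 × 10⁸) × (8.93 × 10²² / (3 × 1.90 × 10²⁷))^(1/3)
    = 1.06 × 10⁷ m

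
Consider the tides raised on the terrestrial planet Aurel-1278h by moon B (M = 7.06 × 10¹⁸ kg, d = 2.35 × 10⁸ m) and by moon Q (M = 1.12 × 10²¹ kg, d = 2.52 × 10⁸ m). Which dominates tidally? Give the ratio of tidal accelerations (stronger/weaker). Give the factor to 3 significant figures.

Compare M/d³ for the two perturbers:
Moon B: (7.06 × 10¹⁸) / (2.35 × 10⁸)³ = 5.440 × 10⁻⁷
Moon Q: (1.12 × 10²¹) / (2.52 × 10⁸)³ = 6.999 × 10⁻⁵
Ratio (larger/smaller) = 129

Moon Q, by a factor of ≈ 129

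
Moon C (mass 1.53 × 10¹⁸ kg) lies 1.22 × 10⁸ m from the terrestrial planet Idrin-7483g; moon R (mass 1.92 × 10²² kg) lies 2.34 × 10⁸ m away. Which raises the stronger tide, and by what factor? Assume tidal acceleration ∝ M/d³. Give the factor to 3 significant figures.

Moon R, by a factor of ≈ 1780

The tide-raising term goes as M/d³ (the gradient of a 1/d² field).
Moon C: (1.53 × 10¹⁸) / (1.22 × 10⁸)³ = 8.426 × 10⁻⁷
Moon R: (1.92 × 10²²) / (2.34 × 10⁸)³ = 1.498 × 10⁻³
Ratio (larger/smaller) = 1780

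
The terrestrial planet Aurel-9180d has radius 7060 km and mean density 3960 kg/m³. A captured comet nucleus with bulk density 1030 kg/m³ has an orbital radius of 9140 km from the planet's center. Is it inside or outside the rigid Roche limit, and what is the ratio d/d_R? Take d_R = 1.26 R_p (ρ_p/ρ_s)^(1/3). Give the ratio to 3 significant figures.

inside; d/d_R ≈ 0.656

d_R = 1.26 × (7060 km) × (3960/1030)^(1/3) = 13940 km
d/d_R = (9140) / (13940) = 0.656
Since d/d_R < 1, the body is inside the Roche limit.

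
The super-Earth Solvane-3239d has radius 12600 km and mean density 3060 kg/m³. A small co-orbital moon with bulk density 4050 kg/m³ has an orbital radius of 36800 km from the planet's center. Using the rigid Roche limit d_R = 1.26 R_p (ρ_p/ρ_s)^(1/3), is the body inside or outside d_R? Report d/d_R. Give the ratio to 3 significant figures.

d_R = 1.26 × (12600 km) × (3060/4050)^(1/3) = 14460 km
d/d_R = (36800) / (14460) = 2.54
Since d/d_R > 1, the body is outside the Roche limit.

outside; d/d_R ≈ 2.54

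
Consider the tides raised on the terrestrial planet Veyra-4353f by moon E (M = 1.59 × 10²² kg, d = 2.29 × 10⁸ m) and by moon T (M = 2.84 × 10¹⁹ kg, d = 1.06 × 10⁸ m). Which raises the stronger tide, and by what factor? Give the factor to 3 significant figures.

Moon E, by a factor of ≈ 55.5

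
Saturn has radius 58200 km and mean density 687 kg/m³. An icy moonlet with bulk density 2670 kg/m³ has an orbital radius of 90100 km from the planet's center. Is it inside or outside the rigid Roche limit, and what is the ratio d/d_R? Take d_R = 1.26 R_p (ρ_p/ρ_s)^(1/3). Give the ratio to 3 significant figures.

d_R = 1.26 × (58200 km) × (687/2670)^(1/3) = 46640 km
d/d_R = (90100) / (46640) = 1.93
Since d/d_R > 1, the body is outside the Roche limit.

outside; d/d_R ≈ 1.93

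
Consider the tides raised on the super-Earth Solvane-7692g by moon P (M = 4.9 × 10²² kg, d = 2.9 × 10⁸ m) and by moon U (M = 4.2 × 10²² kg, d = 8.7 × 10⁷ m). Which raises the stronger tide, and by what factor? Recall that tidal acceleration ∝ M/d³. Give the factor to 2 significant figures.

Moon U, by a factor of ≈ 32

Tidal stretch scales as M/d³; compute that for each body.
Moon P: (4.9 × 10²²) / (2.9 × 10⁸)³ = 2.009 × 10⁻³
Moon U: (4.2 × 10²²) / (8.7 × 10⁷)³ = 6.378 × 10⁻²
Ratio (larger/smaller) = 32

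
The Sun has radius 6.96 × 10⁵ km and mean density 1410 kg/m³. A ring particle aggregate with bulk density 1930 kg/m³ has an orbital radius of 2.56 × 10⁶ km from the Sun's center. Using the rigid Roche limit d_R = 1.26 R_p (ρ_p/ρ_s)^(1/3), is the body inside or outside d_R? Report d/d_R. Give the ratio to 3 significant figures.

outside; d/d_R ≈ 3.24

d_R = 1.26 × (6.96 × 10⁵ km) × (1410/1930)^(1/3) = 7.898 × 10⁵ km
d/d_R = (2.56 × 10⁶) / (7.898 × 10⁵) = 3.24
Since d/d_R > 1, the body is outside the Roche limit.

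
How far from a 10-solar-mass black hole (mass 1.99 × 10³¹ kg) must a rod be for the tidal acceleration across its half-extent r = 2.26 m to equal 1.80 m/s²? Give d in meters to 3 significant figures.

2GMr/d³ = a_tidal  ⇒  d = (2GMr / a_tidal)^(1/3)
d = (2 × 6.674×10⁻¹¹ × (1.99 × 10³¹) × (2.26) / (1.80))^(1/3)
  = 1.49 × 10⁷ m

1.49 × 10⁷ m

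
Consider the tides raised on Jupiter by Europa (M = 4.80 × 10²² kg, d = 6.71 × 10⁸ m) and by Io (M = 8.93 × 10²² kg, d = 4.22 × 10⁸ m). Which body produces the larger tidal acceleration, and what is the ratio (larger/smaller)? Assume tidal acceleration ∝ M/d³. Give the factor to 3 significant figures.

Compare M/d³ for the two perturbers:
Europa: (4.80 × 10²²) / (6.71 × 10⁸)³ = 1.589 × 10⁻⁴
Io: (8.93 × 10²²) / (4.22 × 10⁸)³ = 1.188 × 10⁻³
Ratio (larger/smaller) = 7.48

Io, by a factor of ≈ 7.48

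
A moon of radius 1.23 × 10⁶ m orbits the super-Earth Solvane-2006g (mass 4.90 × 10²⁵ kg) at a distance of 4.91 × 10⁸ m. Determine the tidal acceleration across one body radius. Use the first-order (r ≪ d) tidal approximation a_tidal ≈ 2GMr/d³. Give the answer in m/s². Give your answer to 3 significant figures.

6.80 × 10⁻⁵ m/s²

Δa = 2GMr/d³
   = 2 × (6.674 × 10⁻¹¹) × (4.90 × 10²⁵) × (1.23 × 10⁶) / (4.91 × 10⁸)³
   = 6.80 × 10⁻⁵ m/s²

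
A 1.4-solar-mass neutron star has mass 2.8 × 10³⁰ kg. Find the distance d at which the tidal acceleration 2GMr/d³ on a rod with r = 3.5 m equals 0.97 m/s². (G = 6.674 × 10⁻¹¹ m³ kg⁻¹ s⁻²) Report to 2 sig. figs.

1.1 × 10⁷ m

2GMr/d³ = a_tidal  ⇒  d = (2GMr / a_tidal)^(1/3)
d = (2 × 6.674×10⁻¹¹ × (2.8 × 10³⁰) × (3.5) / (0.97))^(1/3)
  = 1.1 × 10⁷ m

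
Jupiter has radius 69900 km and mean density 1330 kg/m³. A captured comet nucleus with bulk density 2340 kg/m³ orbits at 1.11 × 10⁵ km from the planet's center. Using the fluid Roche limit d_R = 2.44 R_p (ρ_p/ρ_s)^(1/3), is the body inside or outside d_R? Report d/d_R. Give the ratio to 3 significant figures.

inside; d/d_R ≈ 0.786

d_R = 2.44 × (69900 km) × (1330/2340)^(1/3) = 1.413 × 10⁵ km
d/d_R = (1.11 × 10⁵) / (1.413 × 10⁵) = 0.786
Since d/d_R < 1, the body is inside the Roche limit.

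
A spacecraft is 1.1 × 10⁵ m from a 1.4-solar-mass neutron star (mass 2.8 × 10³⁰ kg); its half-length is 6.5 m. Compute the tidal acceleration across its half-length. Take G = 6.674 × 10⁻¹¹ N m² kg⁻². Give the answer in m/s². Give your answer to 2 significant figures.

a_tidal = 2GMr/d³
        = 2 × (6.674 × 10⁻¹¹) × (2.8 × 10³⁰) × (6.5) / (1.1 × 10⁵)³
        = 1.8 × 10⁶ m/s²

1.8 × 10⁶ m/s²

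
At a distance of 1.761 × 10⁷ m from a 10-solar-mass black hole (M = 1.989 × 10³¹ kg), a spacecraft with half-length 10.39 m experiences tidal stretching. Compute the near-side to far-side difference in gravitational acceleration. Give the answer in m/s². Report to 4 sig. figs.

1.010 × 10¹ m/s²

Δg = 4GMr/d³
   = 4 × (6.674 × 10⁻¹¹) × (1.989 × 10³¹) × (10.39) / (1.761 × 10⁷)³
   = 1.010 × 10¹ m/s²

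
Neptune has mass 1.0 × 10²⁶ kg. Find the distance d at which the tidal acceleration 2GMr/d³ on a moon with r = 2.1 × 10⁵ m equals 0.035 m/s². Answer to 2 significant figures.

2GMr/d³ = a_tidal  ⇒  d = (2GMr / a_tidal)^(1/3)
d = (2 × 6.674×10⁻¹¹ × (1.0 × 10²⁶) × (2.1 × 10⁵) / (0.035))^(1/3)
  = 4.3 × 10⁷ m

4.3 × 10⁷ m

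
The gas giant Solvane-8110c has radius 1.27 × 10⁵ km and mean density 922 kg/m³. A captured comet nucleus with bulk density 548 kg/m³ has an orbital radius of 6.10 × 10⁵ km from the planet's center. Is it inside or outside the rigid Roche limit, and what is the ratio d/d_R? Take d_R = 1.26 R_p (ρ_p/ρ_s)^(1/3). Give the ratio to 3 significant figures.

outside; d/d_R ≈ 3.21

d_R = 1.26 × (1.27 × 10⁵ km) × (922/548)^(1/3) = 1.903 × 10⁵ km
d/d_R = (6.10 × 10⁵) / (1.903 × 10⁵) = 3.21
Since d/d_R > 1, the body is outside the Roche limit.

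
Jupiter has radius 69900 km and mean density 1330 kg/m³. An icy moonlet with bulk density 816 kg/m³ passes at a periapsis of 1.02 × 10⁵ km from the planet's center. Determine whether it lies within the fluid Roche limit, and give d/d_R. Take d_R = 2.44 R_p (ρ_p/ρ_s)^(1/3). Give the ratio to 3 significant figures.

inside; d/d_R ≈ 0.508

d_R = 2.44 × (69900 km) × (1330/816)^(1/3) = 2.007 × 10⁵ km
d/d_R = (1.02 × 10⁵) / (2.007 × 10⁵) = 0.508
Since d/d_R < 1, the body is inside the Roche limit.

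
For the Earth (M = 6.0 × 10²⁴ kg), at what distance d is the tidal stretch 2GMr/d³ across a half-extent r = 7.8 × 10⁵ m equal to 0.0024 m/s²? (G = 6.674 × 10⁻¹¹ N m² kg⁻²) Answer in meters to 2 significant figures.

2GMr/d³ = a_tidal  ⇒  d = (2GMr / a_tidal)^(1/3)
d = (2 × 6.674×10⁻¹¹ × (6.0 × 10²⁴) × (7.8 × 10⁵) / (0.0024))^(1/3)
  = 6.4 × 10⁷ m

6.4 × 10⁷ m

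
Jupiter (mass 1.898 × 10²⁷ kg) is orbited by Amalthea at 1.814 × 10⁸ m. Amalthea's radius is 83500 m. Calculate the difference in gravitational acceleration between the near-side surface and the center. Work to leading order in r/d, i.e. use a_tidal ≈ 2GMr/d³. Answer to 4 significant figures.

Since r ≪ d, expand the inverse-square field across one radius to get the leading 2GMr/d³ term.
Δa = 2GMr/d³
   = 2 × (6.674 × 10⁻¹¹) × (1.898 × 10²⁷) × (83500) / (1.814 × 10⁸)³
   = 3.544 × 10⁻³ m/s²

3.544 × 10⁻³ m/s²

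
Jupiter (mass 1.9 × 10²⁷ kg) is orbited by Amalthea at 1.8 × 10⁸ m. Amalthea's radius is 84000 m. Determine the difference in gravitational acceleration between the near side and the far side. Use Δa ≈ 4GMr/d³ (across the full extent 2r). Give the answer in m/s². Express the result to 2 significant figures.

7.3 × 10⁻³ m/s²

a_tidal = 4GMr/d³
        = 4 × (6.674 × 10⁻¹¹) × (1.9 × 10²⁷) × (84000) / (1.8 × 10⁸)³
        = 7.3 × 10⁻³ m/s²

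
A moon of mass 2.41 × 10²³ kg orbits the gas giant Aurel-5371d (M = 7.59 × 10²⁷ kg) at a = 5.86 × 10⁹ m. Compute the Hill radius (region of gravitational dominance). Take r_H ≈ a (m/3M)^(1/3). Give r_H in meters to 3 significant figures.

r_H ≈ a (m/3M)^(1/3)
    = (5.86 × 10⁹) × (2.41 × 10²³ / (3 × 7.59 × 10²⁷))^(1/3)
    = 1.29 × 10⁸ m

1.29 × 10⁸ m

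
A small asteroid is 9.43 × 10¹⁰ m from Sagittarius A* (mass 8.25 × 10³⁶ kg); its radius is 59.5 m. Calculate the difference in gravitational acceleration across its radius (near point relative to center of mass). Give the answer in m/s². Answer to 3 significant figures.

Since r ≪ d, expand the inverse-square field across one radius to get the leading 2GMr/d³ term.
a_tidal = 2GMr/d³
        = 2 × (6.674 × 10⁻¹¹) × (8.25 × 10³⁶) × (59.5) / (9.43 × 10¹⁰)³
        = 7.81 × 10⁻⁵ m/s²

7.81 × 10⁻⁵ m/s²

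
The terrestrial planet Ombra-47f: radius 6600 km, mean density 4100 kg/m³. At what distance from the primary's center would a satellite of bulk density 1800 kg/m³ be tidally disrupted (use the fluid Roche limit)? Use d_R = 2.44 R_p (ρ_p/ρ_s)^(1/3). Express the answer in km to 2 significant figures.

d_R = 2.44 × 6600 km × (4100/1800)^(1/3)
    = 21000 km

21000 km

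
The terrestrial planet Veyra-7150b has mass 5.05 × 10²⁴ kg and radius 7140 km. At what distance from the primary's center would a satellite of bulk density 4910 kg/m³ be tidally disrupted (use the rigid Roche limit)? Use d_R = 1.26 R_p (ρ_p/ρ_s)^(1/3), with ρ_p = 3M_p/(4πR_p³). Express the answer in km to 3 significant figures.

ρ_p = 3M_p/(4πR_p³) = 3 × (5.05 × 10²⁴) / (4π × (7.14 × 10⁶ m)³) = 3310 kg/m³
d_R = 1.26 × 7140 km × (3310/4910)^(1/3)
    = 7890 km

7890 km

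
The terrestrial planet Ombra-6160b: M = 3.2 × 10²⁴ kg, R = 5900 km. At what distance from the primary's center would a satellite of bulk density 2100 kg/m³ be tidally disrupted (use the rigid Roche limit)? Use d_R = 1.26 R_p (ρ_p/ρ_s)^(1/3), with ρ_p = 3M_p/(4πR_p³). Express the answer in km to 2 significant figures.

9000 km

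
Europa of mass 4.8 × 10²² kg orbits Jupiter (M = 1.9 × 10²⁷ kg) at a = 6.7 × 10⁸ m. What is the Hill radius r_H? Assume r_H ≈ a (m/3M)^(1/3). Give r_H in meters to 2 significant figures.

r_H ≈ a (m/3M)^(1/3)
    = (6.7 × 10⁸) × (4.8 × 10²² / (3 × 1.9 × 10²⁷))^(1/3)
    = 1.4 × 10⁷ m

1.4 × 10⁷ m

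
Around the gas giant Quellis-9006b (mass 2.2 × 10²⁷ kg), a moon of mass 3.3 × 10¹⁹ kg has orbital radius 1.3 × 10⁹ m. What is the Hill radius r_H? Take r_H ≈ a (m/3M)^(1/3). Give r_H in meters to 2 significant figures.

2.2 × 10⁶ m

r_H ≈ a (m/3M)^(1/3)
    = (1.3 × 10⁹) × (3.3 × 10¹⁹ / (3 × 2.2 × 10²⁷))^(1/3)
    = 2.2 × 10⁶ m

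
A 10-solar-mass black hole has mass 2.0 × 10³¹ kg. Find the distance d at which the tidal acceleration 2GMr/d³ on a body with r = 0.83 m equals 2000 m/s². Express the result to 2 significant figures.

1.0 × 10⁶ m

2GMr/d³ = a_tidal  ⇒  d = (2GMr / a_tidal)^(1/3)
d = (2 × 6.674×10⁻¹¹ × (2.0 × 10³¹) × (0.83) / (2000))^(1/3)
  = 1.0 × 10⁶ m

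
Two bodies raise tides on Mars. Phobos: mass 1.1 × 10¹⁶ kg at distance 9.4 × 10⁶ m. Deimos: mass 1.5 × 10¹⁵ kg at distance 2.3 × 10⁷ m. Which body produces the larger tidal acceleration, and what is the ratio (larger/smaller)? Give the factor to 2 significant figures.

The tide-raising term goes as M/d³ (the gradient of a 1/d² field).
Phobos: (1.1 × 10¹⁶) / (9.4 × 10⁶)³ = 1.324 × 10⁻⁵
Deimos: (1.5 × 10¹⁵) / (2.3 × 10⁷)³ = 1.233 × 10⁻⁷
Ratio (larger/smaller) = 110

Phobos, by a factor of ≈ 110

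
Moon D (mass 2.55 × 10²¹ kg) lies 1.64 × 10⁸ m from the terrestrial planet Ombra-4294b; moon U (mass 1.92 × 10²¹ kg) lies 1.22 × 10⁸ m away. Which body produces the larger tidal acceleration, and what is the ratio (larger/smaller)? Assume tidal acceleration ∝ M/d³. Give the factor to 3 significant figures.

Moon U, by a factor of ≈ 1.83

Tidal stretch scales as M/d³; compute that for each body.
Moon D: (2.55 × 10²¹) / (1.64 × 10⁸)³ = 5.781 × 10⁻⁴
Moon U: (1.92 × 10²¹) / (1.22 × 10⁸)³ = 1.057 × 10⁻³
Ratio (larger/smaller) = 1.83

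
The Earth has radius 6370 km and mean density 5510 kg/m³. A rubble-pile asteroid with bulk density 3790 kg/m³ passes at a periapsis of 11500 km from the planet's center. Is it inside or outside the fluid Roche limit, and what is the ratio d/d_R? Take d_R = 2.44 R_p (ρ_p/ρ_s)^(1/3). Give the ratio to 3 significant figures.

d_R = 2.44 × (6370 km) × (5510/3790)^(1/3) = 17610 km
d/d_R = (11500) / (17610) = 0.653
Since d/d_R < 1, the body is inside the Roche limit.

inside; d/d_R ≈ 0.653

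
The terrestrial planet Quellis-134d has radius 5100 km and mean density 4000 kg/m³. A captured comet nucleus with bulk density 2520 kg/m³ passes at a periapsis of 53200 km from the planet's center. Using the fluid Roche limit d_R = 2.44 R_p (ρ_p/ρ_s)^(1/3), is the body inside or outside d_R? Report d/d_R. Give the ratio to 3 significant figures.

outside; d/d_R ≈ 3.66

d_R = 2.44 × (5100 km) × (4000/2520)^(1/3) = 14520 km
d/d_R = (53200) / (14520) = 3.66
Since d/d_R > 1, the body is outside the Roche limit.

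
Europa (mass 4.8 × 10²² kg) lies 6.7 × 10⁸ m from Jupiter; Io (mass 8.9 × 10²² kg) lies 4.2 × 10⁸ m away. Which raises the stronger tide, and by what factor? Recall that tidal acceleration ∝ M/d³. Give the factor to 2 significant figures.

Io, by a factor of ≈ 7.5

Tidal acceleration ∝ M/d³, so compare M/d³ for each.
Europa: (4.8 × 10²²) / (6.7 × 10⁸)³ = 1.596 × 10⁻⁴
Io: (8.9 × 10²²) / (4.2 × 10⁸)³ = 1.201 × 10⁻³
Ratio (larger/smaller) = 7.5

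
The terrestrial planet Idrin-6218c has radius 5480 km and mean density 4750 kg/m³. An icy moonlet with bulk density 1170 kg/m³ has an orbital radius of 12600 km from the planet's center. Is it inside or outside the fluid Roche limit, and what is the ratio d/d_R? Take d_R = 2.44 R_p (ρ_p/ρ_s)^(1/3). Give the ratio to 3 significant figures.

inside; d/d_R ≈ 0.591

d_R = 2.44 × (5480 km) × (4750/1170)^(1/3) = 21330 km
d/d_R = (12600) / (21330) = 0.591
Since d/d_R < 1, the body is inside the Roche limit.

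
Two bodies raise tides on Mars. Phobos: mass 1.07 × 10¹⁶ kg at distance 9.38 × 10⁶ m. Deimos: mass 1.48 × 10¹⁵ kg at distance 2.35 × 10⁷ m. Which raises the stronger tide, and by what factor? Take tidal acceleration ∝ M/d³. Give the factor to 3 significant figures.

Phobos, by a factor of ≈ 114

Tidal acceleration ∝ M/d³, so compare M/d³ for each.
Phobos: (1.07 × 10¹⁶) / (9.38 × 10⁶)³ = 1.297 × 10⁻⁵
Deimos: (1.48 × 10¹⁵) / (2.35 × 10⁷)³ = 1.140 × 10⁻⁷
Ratio (larger/smaller) = 114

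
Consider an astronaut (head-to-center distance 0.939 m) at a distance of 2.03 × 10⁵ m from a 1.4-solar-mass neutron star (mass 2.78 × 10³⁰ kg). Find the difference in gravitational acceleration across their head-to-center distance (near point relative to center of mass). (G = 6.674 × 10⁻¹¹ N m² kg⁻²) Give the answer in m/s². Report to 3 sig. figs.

4.17 × 10⁴ m/s²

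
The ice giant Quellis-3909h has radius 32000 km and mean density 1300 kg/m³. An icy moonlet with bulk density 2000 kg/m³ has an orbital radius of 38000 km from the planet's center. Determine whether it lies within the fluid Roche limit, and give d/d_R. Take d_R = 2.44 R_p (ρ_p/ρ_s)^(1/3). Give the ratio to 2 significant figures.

inside; d/d_R ≈ 0.56

d_R = 2.44 × (32000 km) × (1300/2000)^(1/3) = 67640 km
d/d_R = (38000) / (67640) = 0.56
Since d/d_R < 1, the body is inside the Roche limit.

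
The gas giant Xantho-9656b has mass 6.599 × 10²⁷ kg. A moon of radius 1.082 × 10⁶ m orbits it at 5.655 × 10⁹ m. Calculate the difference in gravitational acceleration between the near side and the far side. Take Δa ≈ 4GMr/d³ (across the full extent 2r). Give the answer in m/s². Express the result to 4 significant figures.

Δg = 4GMr/d³
   = 4 × (6.674 × 10⁻¹¹) × (6.599 × 10²⁷) × (1.082 × 10⁶) / (5.655 × 10⁹)³
   = 1.054 × 10⁻⁵ m/s²

1.054 × 10⁻⁵ m/s²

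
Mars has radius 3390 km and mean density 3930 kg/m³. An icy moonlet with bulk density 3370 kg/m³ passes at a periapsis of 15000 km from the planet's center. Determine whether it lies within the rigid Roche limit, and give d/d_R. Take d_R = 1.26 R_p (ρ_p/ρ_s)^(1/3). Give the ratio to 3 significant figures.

outside; d/d_R ≈ 3.34

d_R = 1.26 × (3390 km) × (3930/3370)^(1/3) = 4496 km
d/d_R = (15000) / (4496) = 3.34
Since d/d_R > 1, the body is outside the Roche limit.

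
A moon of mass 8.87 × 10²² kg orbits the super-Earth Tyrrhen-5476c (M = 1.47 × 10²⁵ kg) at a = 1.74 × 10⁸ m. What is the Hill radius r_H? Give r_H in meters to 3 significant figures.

2.20 × 10⁷ m

r_H ≈ a (m/3M)^(1/3)
    = (1.74 × 10⁸) × (8.87 × 10²² / (3 × 1.47 × 10²⁵))^(1/3)
    = 2.20 × 10⁷ m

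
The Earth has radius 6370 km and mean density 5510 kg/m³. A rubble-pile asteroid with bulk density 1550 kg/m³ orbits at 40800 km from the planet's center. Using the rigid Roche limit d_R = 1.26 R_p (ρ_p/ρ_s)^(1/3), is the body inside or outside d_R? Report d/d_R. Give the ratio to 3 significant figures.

d_R = 1.26 × (6370 km) × (5510/1550)^(1/3) = 12250 km
d/d_R = (40800) / (12250) = 3.33
Since d/d_R > 1, the body is outside the Roche limit.

outside; d/d_R ≈ 3.33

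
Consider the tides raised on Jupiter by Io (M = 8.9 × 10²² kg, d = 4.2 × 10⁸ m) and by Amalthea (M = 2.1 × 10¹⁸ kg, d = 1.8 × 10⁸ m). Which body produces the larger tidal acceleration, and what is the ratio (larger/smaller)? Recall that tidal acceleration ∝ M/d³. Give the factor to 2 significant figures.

Io, by a factor of ≈ 3300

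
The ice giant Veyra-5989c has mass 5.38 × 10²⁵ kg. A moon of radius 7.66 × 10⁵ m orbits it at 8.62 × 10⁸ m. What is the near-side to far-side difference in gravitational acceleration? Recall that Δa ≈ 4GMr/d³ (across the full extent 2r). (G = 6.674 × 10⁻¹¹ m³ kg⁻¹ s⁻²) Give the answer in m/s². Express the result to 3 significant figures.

The field gradient is 2GM/d³; across the full diameter 2r the difference is 4GMr/d³.
a_tidal = 4GMr/d³
        = 4 × (6.674 × 10⁻¹¹) × (5.38 × 10²⁵) × (7.66 × 10⁵) / (8.62 × 10⁸)³
        = 1.72 × 10⁻⁵ m/s²

1.72 × 10⁻⁵ m/s²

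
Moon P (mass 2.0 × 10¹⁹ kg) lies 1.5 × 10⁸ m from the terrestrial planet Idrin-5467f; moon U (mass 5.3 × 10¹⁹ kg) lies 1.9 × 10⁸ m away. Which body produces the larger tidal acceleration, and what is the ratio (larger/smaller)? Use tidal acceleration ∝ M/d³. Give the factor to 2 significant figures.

Tidal stretch scales as M/d³; compute that for each body.
Moon P: (2.0 × 10¹⁹) / (1.5 × 10⁸)³ = 5.926 × 10⁻⁶
Moon U: (5.3 × 10¹⁹) / (1.9 × 10⁸)³ = 7.727 × 10⁻⁶
Ratio (larger/smaller) = 1.3

Moon U, by a factor of ≈ 1.3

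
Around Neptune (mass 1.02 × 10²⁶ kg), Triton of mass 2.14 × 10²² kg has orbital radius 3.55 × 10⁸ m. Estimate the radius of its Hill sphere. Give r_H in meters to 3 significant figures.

r_H ≈ a (m/3M)^(1/3)
    = (3.55 × 10⁸) × (2.14 × 10²² / (3 × 1.02 × 10²⁶))^(1/3)
    = 1.46 × 10⁷ m

1.46 × 10⁷ m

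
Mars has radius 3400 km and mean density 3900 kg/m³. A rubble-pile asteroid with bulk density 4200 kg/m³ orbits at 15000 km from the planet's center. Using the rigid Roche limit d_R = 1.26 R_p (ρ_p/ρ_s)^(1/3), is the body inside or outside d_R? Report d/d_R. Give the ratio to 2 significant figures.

d_R = 1.26 × (3400 km) × (3900/4200)^(1/3) = 4179 km
d/d_R = (15000) / (4179) = 3.6
Since d/d_R > 1, the body is outside the Roche limit.

outside; d/d_R ≈ 3.6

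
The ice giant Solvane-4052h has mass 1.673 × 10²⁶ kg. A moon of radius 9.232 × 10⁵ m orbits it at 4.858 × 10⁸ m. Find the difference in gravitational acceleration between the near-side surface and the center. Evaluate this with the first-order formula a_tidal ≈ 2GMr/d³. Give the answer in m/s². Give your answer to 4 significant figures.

Δa = 2GMr/d³
   = 2 × (6.674 × 10⁻¹¹) × (1.673 × 10²⁶) × (9.232 × 10⁵) / (4.858 × 10⁸)³
   = 1.798 × 10⁻⁴ m/s²

1.798 × 10⁻⁴ m/s²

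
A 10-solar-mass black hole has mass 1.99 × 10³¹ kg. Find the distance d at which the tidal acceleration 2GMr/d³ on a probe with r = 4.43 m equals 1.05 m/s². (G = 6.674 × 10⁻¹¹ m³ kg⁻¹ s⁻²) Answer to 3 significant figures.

2GMr/d³ = a_tidal  ⇒  d = (2GMr / a_tidal)^(1/3)
d = (2 × 6.674×10⁻¹¹ × (1.99 × 10³¹) × (4.43) / (1.05))^(1/3)
  = 2.24 × 10⁷ m

2.24 × 10⁷ m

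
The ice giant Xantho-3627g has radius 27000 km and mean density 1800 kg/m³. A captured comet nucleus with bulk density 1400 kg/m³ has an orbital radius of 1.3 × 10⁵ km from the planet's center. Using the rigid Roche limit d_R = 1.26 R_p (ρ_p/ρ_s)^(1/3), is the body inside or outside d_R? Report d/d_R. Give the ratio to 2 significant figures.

d_R = 1.26 × (27000 km) × (1800/1400)^(1/3) = 36990 km
d/d_R = (1.3 × 10⁵) / (36990) = 3.5
Since d/d_R > 1, the body is outside the Roche limit.

outside; d/d_R ≈ 3.5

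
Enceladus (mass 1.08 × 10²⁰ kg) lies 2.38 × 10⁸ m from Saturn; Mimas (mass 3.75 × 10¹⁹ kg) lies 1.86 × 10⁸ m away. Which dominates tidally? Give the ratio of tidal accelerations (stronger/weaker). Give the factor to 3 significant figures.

The tide-raising term goes as M/d³ (the gradient of a 1/d² field).
Enceladus: (1.08 × 10²⁰) / (2.38 × 10⁸)³ = 8.011 × 10⁻⁶
Mimas: (3.75 × 10¹⁹) / (1.86 × 10⁸)³ = 5.828 × 10⁻⁶
Ratio (larger/smaller) = 1.37

Enceladus, by a factor of ≈ 1.37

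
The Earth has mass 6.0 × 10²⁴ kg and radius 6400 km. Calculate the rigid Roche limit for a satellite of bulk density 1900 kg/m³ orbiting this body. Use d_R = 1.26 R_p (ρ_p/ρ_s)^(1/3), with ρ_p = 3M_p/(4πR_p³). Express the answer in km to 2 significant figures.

11000 km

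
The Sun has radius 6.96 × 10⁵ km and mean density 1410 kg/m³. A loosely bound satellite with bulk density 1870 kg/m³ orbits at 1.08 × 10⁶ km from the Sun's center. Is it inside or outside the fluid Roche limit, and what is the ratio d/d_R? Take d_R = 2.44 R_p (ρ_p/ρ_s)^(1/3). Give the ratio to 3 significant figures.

inside; d/d_R ≈ 0.699

d_R = 2.44 × (6.96 × 10⁵ km) × (1410/1870)^(1/3) = 1.546 × 10⁶ km
d/d_R = (1.08 × 10⁶) / (1.546 × 10⁶) = 0.699
Since d/d_R < 1, the body is inside the Roche limit.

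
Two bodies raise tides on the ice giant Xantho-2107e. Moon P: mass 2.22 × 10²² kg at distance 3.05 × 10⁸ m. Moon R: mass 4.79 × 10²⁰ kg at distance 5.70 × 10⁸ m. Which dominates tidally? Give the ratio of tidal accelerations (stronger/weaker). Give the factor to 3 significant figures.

Moon P, by a factor of ≈ 303

The tide-raising term goes as M/d³ (the gradient of a 1/d² field).
Moon P: (2.22 × 10²²) / (3.05 × 10⁸)³ = 7.824 × 10⁻⁴
Moon R: (4.79 × 10²⁰) / (5.70 × 10⁸)³ = 2.586 × 10⁻⁶
Ratio (larger/smaller) = 303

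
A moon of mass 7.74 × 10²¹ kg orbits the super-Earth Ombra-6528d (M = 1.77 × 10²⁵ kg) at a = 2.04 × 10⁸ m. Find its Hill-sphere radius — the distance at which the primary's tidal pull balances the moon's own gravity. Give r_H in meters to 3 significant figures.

1.07 × 10⁷ m

r_H ≈ a (m/3M)^(1/3)
    = (2.04 × 10⁸) × (7.74 × 10²¹ / (3 × 1.77 × 10²⁵))^(1/3)
    = 1.07 × 10⁷ m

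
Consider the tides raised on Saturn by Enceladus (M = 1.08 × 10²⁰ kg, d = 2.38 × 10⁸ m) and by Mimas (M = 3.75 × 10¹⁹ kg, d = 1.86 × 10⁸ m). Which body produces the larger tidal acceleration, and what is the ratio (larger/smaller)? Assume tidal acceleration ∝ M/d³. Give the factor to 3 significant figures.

Enceladus, by a factor of ≈ 1.37

The tide-raising term goes as M/d³ (the gradient of a 1/d² field).
Enceladus: (1.08 × 10²⁰) / (2.38 × 10⁸)³ = 8.011 × 10⁻⁶
Mimas: (3.75 × 10¹⁹) / (1.86 × 10⁸)³ = 5.828 × 10⁻⁶
Ratio (larger/smaller) = 1.37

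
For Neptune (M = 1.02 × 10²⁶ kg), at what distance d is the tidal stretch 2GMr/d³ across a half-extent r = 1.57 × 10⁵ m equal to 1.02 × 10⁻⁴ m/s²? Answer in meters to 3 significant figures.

2.76 × 10⁸ m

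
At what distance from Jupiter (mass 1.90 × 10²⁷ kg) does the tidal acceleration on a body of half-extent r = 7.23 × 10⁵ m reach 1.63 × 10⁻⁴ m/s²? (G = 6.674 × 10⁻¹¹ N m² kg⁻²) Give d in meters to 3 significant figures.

1.04 × 10⁹ m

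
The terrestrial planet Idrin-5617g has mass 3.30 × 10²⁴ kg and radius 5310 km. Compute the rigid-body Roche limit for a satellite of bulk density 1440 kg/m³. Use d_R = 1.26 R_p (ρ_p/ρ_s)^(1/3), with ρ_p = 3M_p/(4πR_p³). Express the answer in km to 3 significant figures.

10300 km

ρ_p = 3M_p/(4πR_p³) = 3 × (3.30 × 10²⁴) / (4π × (5.31 × 10⁶ m)³) = 5260 kg/m³
d_R = 1.26 × 5310 km × (5260/1440)^(1/3)
    = 10300 km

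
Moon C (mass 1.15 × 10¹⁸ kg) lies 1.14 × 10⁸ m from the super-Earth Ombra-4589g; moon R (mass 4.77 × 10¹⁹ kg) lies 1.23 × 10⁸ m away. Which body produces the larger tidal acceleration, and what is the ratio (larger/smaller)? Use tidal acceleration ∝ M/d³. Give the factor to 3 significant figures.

Moon R, by a factor of ≈ 33.0

The tide-raising term goes as M/d³ (the gradient of a 1/d² field).
Moon C: (1.15 × 10¹⁸) / (1.14 × 10⁸)³ = 7.762 × 10⁻⁷
Moon R: (4.77 × 10¹⁹) / (1.23 × 10⁸)³ = 2.563 × 10⁻⁵
Ratio (larger/smaller) = 33.0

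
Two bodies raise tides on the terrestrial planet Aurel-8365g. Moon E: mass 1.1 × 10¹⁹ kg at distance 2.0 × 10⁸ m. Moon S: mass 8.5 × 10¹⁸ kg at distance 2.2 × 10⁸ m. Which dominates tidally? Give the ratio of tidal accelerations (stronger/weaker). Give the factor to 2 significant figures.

Tidal acceleration ∝ M/d³, so compare M/d³ for each.
Moon E: (1.1 × 10¹⁹) / (2.0 × 10⁸)³ = 1.375 × 10⁻⁶
Moon S: (8.5 × 10¹⁸) / (2.2 × 10⁸)³ = 7.983 × 10⁻⁷
Ratio (larger/smaller) = 1.7

Moon E, by a factor of ≈ 1.7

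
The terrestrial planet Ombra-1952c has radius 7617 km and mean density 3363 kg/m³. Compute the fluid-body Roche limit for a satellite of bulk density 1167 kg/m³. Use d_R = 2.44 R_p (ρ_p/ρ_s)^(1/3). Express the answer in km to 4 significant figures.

d_R = 2.44 × 7617 km × (3363/1167)^(1/3)
    = 26450 km

26450 km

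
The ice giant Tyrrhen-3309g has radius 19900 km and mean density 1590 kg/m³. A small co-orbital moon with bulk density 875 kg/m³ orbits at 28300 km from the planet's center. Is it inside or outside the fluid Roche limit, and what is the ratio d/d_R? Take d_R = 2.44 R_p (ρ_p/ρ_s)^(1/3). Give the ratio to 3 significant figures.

inside; d/d_R ≈ 0.478

d_R = 2.44 × (19900 km) × (1590/875)^(1/3) = 59250 km
d/d_R = (28300) / (59250) = 0.478
Since d/d_R < 1, the body is inside the Roche limit.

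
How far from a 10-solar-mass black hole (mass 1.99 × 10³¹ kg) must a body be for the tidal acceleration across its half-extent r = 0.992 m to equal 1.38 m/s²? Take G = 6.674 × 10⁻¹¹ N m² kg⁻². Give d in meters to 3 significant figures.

2GMr/d³ = a_tidal  ⇒  d = (2GMr / a_tidal)^(1/3)
d = (2 × 6.674×10⁻¹¹ × (1.99 × 10³¹) × (0.992) / (1.38))^(1/3)
  = 1.24 × 10⁷ m

1.24 × 10⁷ m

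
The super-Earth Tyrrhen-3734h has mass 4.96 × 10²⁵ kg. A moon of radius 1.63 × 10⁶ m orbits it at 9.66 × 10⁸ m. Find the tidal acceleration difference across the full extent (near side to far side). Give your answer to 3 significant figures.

Differencing GM/(d−r)² and GM/(d+r)² to first order in r/d gives 4GMr/d³.
a_tidal = 4GMr/d³
        = 4 × (6.674 × 10⁻¹¹) × (4.96 × 10²⁵) × (1.63 × 10⁶) / (9.66 × 10⁸)³
        = 2.39 × 10⁻⁵ m/s²

2.39 × 10⁻⁵ m/s²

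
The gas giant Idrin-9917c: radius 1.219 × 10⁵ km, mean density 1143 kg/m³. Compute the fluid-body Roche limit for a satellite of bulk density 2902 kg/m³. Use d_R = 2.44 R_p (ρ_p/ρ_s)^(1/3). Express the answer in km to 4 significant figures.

d_R = 2.44 × 1.219 × 10⁵ km × (1143/2902)^(1/3)
    = 2.180 × 10⁵ km

2.180 × 10⁵ km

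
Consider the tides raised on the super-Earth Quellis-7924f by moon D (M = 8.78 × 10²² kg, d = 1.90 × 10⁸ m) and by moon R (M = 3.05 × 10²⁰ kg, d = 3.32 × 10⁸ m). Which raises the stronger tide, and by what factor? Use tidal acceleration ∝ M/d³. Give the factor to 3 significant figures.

Compare M/d³ for the two perturbers:
Moon D: (8.78 × 10²²) / (1.90 × 10⁸)³ = 1.280 × 10⁻²
Moon R: (3.05 × 10²⁰) / (3.32 × 10⁸)³ = 8.335 × 10⁻⁶
Ratio (larger/smaller) = 1540

Moon D, by a factor of ≈ 1540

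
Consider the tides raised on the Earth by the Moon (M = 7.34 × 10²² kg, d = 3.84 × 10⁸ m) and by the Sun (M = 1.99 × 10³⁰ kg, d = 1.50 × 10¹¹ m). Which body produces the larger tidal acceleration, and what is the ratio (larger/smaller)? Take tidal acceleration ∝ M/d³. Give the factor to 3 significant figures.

Compare M/d³ for the two perturbers:
The Moon: (7.34 × 10²²) / (3.84 × 10⁸)³ = 1.296 × 10⁻³
The Sun: (1.99 × 10³⁰) / (1.50 × 10¹¹)³ = 5.896 × 10⁻⁴
Ratio (larger/smaller) = 2.20

The Moon, by a factor of ≈ 2.20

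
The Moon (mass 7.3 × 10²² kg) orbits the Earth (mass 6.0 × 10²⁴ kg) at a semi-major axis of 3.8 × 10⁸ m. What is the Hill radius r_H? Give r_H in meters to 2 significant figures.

6.1 × 10⁷ m

r_H ≈ a (m/3M)^(1/3)
    = (3.8 × 10⁸) × (7.3 × 10²² / (3 × 6.0 × 10²⁴))^(1/3)
    = 6.1 × 10⁷ m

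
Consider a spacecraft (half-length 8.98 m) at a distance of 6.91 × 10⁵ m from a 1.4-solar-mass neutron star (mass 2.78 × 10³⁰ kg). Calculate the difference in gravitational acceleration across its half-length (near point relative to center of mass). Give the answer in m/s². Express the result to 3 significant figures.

Differencing GM/(d−r)² and GM/d² to first order in r/d gives 2GMr/d³.
Δg = 2GMr/d³
   = 2 × (6.674 × 10⁻¹¹) × (2.78 × 10³⁰) × (8.98) / (6.91 × 10⁵)³
   = 1.01 × 10⁴ m/s²

1.01 × 10⁴ m/s²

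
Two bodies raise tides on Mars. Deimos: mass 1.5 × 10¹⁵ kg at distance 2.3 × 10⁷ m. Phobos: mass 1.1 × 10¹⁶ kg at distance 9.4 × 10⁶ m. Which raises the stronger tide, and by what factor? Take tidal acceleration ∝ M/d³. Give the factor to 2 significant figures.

Phobos, by a factor of ≈ 110

Compare M/d³ for the two perturbers:
Deimos: (1.5 × 10¹⁵) / (2.3 × 10⁷)³ = 1.233 × 10⁻⁷
Phobos: (1.1 × 10¹⁶) / (9.4 × 10⁶)³ = 1.324 × 10⁻⁵
Ratio (larger/smaller) = 110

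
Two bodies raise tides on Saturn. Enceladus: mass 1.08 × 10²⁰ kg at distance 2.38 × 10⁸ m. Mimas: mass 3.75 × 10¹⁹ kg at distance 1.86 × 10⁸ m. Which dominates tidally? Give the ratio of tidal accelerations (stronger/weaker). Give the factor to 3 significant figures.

The tide-raising term goes as M/d³ (the gradient of a 1/d² field).
Enceladus: (1.08 × 10²⁰) / (2.38 × 10⁸)³ = 8.011 × 10⁻⁶
Mimas: (3.75 × 10¹⁹) / (1.86 × 10⁸)³ = 5.828 × 10⁻⁶
Ratio (larger/smaller) = 1.37

Enceladus, by a factor of ≈ 1.37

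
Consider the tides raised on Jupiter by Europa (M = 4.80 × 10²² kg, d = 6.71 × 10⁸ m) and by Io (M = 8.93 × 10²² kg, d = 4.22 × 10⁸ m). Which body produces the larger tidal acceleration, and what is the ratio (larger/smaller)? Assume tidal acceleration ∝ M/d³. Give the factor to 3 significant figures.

Tidal acceleration ∝ M/d³, so compare M/d³ for each.
Europa: (4.80 × 10²²) / (6.71 × 10⁸)³ = 1.589 × 10⁻⁴
Io: (8.93 × 10²²) / (4.22 × 10⁸)³ = 1.188 × 10⁻³
Ratio (larger/smaller) = 7.48

Io, by a factor of ≈ 7.48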